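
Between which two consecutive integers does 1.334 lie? 1 and 2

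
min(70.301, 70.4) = 70.301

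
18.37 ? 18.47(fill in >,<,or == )<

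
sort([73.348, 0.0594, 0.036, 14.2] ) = [0.036, 0.0594, 14.2, 73.348]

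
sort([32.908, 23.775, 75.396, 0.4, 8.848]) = [0.4, 8.848, 23.775, 32.908, 75.396]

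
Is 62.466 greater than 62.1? Yes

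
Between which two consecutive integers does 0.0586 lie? 0 and 1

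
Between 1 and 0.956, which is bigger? 1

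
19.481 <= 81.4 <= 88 True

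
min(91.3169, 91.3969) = 91.3169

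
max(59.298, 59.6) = 59.6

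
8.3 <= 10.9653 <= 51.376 True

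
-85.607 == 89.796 False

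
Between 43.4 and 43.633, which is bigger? 43.633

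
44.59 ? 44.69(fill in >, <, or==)<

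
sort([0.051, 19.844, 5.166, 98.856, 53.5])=[0.051, 5.166, 19.844, 53.5, 98.856]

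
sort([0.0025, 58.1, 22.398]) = [0.0025, 22.398, 58.1]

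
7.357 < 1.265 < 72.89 False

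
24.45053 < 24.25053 False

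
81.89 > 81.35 True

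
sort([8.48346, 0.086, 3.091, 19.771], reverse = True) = [19.771, 8.48346, 3.091, 0.086]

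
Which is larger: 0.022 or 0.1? 0.1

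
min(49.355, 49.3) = 49.3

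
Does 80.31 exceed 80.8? No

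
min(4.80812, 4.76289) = 4.76289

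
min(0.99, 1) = 0.99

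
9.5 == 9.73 False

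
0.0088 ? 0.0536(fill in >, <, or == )<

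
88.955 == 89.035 False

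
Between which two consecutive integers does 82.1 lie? 82 and 83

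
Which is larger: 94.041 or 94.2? 94.2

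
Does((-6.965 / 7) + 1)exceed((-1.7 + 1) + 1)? No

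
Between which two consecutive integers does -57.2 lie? -58 and -57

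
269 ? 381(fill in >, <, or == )<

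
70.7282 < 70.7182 False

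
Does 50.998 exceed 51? No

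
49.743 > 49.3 True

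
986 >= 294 True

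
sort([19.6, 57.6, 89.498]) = [19.6, 57.6, 89.498]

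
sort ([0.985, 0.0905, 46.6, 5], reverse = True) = [46.6, 5, 0.985, 0.0905]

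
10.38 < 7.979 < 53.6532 False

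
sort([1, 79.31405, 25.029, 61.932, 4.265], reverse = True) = [79.31405, 61.932, 25.029, 4.265, 1]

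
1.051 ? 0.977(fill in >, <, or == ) >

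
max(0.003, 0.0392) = 0.0392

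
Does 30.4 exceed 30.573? No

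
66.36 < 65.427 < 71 False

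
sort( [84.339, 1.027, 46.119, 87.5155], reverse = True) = [87.5155, 84.339, 46.119, 1.027]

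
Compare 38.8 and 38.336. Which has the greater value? 38.8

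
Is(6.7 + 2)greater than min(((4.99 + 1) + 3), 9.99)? No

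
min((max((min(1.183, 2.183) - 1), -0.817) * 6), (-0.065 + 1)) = 0.935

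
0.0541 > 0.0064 True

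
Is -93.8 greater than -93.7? No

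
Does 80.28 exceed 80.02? Yes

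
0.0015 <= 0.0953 True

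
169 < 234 True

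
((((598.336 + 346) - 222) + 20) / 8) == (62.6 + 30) False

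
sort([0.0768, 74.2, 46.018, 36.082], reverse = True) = [74.2, 46.018, 36.082, 0.0768]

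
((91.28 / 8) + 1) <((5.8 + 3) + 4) True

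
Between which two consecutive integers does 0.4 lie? 0 and 1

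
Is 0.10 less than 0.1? No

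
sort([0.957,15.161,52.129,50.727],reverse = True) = [52.129,50.727,15.161,0.957]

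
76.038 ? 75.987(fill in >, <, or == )>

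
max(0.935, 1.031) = 1.031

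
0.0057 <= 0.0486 True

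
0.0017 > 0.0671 False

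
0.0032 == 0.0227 False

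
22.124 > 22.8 False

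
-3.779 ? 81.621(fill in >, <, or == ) <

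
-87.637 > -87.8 True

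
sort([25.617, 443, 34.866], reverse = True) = [443, 34.866, 25.617]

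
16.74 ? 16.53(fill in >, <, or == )>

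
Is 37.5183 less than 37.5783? Yes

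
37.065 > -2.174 True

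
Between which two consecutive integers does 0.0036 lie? 0 and 1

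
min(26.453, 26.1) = 26.1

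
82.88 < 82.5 False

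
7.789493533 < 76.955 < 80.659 True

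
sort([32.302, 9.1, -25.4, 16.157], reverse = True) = [32.302, 16.157, 9.1, -25.4]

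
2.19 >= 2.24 False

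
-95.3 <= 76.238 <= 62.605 False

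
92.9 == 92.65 False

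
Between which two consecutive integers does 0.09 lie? 0 and 1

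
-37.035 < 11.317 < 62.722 True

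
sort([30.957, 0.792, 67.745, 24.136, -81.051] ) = [-81.051, 0.792, 24.136, 30.957, 67.745]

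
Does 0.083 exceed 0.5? No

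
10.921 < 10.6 False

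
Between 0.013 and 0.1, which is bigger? 0.1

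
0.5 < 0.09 False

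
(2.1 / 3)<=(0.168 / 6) False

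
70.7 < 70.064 False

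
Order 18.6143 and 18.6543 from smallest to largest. 18.6143, 18.6543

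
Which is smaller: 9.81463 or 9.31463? 9.31463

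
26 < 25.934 False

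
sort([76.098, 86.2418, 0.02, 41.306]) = [0.02, 41.306, 76.098, 86.2418]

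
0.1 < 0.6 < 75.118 True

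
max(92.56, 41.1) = 92.56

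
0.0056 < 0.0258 True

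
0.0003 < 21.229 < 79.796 True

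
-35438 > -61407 True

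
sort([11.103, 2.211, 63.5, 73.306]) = [2.211, 11.103, 63.5, 73.306]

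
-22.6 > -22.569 False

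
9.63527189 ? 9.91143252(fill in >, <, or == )<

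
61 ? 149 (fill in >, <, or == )<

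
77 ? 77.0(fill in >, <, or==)==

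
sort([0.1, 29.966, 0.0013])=[0.0013, 0.1, 29.966]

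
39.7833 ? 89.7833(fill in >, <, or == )<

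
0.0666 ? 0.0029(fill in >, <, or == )>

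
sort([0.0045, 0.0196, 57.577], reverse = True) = [57.577, 0.0196, 0.0045]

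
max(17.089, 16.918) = 17.089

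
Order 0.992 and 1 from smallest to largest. 0.992, 1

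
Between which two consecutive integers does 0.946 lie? 0 and 1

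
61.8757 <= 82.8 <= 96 True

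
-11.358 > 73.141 False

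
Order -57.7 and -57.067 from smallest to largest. -57.7, -57.067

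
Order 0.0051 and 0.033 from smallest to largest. 0.0051,0.033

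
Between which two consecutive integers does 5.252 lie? 5 and 6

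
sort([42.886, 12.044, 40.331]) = [12.044, 40.331, 42.886]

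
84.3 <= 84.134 False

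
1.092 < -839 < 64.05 False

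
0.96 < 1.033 True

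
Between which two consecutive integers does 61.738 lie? 61 and 62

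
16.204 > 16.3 False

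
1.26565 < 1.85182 True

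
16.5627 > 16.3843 True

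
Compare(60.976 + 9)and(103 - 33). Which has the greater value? (103 - 33)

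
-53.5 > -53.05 False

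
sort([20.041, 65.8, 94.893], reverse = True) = [94.893, 65.8, 20.041]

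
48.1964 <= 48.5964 True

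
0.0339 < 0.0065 False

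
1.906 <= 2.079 True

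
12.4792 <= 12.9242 True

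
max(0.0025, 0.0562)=0.0562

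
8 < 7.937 False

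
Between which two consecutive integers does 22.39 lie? 22 and 23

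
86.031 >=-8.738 True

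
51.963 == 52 False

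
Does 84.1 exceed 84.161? No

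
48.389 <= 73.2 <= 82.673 True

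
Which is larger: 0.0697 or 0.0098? 0.0697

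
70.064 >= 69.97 True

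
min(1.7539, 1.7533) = 1.7533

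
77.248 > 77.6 False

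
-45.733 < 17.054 True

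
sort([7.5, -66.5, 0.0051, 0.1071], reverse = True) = [7.5, 0.1071, 0.0051, -66.5]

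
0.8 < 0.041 False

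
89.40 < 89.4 False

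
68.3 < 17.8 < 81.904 False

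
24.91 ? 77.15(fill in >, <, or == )<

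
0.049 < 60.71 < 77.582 True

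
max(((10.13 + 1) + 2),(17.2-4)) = 13.2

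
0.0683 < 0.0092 False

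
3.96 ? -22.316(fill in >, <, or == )>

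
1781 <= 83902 True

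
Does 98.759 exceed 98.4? Yes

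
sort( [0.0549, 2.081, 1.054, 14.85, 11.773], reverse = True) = [14.85, 11.773, 2.081, 1.054, 0.0549]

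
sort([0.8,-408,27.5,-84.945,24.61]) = [-408,-84.945,0.8,24.61,27.5]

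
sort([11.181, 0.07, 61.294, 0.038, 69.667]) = [0.038, 0.07, 11.181, 61.294, 69.667]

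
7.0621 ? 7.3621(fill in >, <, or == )<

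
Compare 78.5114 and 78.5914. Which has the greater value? 78.5914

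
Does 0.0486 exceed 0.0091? Yes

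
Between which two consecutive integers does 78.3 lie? 78 and 79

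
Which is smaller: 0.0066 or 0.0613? 0.0066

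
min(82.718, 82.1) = 82.1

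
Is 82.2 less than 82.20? No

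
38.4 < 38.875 True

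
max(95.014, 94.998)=95.014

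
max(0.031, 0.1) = 0.1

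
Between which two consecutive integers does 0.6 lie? 0 and 1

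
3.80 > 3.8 False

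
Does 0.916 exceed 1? No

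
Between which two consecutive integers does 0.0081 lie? 0 and 1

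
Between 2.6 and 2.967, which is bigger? 2.967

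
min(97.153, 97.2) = 97.153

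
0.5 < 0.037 False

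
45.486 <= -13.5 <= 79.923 False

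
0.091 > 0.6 False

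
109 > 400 False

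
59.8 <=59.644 False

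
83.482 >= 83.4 True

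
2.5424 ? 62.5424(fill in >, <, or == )<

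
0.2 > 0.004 True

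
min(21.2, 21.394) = 21.2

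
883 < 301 False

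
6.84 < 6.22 False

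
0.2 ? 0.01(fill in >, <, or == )>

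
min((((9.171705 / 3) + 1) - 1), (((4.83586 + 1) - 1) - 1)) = 3.057235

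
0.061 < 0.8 True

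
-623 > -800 True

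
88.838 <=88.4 False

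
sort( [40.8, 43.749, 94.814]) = [40.8, 43.749, 94.814]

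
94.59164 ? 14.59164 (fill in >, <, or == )>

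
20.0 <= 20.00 True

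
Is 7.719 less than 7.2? No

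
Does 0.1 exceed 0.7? No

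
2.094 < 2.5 True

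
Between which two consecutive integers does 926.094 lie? 926 and 927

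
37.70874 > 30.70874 True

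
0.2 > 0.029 True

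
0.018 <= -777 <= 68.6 False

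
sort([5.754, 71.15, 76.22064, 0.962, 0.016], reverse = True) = [76.22064, 71.15, 5.754, 0.962, 0.016]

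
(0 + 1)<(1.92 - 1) False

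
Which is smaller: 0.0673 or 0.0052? 0.0052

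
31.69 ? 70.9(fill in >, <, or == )<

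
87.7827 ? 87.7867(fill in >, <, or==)<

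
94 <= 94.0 True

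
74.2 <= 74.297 True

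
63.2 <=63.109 False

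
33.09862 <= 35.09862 True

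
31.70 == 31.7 True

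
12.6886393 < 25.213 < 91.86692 True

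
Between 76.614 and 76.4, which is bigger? 76.614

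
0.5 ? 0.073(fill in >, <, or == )>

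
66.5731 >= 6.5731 True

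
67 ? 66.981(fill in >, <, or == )>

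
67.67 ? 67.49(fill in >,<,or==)>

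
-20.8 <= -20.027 True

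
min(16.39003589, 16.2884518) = 16.2884518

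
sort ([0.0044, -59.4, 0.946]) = [-59.4, 0.0044, 0.946]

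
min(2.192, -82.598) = -82.598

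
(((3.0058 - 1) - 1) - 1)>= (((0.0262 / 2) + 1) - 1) False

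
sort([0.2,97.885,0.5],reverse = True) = [97.885,0.5,0.2]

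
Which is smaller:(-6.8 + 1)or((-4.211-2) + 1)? (-6.8 + 1)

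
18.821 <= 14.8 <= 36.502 False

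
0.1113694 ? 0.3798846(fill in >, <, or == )<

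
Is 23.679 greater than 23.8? No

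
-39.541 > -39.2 False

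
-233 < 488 True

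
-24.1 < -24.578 False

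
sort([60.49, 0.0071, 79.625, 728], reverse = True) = [728, 79.625, 60.49, 0.0071]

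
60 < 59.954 False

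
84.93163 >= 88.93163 False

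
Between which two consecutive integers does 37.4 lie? 37 and 38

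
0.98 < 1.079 True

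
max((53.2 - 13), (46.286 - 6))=40.286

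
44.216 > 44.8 False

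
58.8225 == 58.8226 False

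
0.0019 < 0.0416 True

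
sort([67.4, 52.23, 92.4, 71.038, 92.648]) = [52.23, 67.4, 71.038, 92.4, 92.648]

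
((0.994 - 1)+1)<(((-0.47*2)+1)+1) True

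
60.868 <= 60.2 False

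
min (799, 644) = 644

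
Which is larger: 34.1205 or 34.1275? 34.1275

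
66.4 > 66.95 False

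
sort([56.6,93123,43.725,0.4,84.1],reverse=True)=[93123,84.1,56.6,43.725,0.4]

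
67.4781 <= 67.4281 False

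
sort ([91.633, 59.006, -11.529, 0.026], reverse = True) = [91.633, 59.006, 0.026, -11.529]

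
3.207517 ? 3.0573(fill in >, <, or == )>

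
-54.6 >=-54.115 False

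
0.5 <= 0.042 False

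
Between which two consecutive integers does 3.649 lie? 3 and 4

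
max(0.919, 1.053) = 1.053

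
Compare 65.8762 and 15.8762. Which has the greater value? 65.8762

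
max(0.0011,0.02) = 0.02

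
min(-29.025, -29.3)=-29.3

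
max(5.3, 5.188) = 5.3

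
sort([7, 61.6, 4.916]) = [4.916, 7, 61.6]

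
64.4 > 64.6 False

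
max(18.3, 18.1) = 18.3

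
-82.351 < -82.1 True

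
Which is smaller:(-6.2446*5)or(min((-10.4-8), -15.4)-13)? (min((-10.4-8), -15.4)-13)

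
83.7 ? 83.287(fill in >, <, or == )>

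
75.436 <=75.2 False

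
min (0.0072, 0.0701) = 0.0072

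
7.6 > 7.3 True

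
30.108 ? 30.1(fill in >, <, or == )>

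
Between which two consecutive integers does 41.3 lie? 41 and 42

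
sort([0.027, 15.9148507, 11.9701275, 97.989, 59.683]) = [0.027, 11.9701275, 15.9148507, 59.683, 97.989]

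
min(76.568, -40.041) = -40.041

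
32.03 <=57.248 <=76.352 True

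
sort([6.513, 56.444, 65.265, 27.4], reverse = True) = [65.265, 56.444, 27.4, 6.513]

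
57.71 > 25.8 True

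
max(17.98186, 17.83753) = 17.98186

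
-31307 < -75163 False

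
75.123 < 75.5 True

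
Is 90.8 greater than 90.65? Yes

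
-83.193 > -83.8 True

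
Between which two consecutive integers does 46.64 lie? 46 and 47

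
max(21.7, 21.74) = 21.74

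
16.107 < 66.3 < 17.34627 False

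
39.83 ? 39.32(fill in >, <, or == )>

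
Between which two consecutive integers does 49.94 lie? 49 and 50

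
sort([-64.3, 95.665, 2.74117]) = [-64.3, 2.74117, 95.665]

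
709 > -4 True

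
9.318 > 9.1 True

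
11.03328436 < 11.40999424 True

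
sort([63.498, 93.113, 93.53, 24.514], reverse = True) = [93.53, 93.113, 63.498, 24.514]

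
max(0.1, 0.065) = 0.1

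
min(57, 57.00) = 57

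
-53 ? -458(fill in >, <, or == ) >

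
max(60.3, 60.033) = 60.3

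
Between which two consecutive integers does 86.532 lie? 86 and 87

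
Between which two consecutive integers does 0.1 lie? 0 and 1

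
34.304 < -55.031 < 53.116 False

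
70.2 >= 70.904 False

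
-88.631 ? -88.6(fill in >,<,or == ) <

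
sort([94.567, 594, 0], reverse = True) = [594, 94.567, 0]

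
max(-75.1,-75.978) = -75.1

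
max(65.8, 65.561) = 65.8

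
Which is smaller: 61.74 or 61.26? 61.26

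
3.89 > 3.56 True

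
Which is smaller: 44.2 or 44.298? 44.2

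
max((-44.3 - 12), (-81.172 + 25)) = -56.172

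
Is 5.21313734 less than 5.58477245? Yes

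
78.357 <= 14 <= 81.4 False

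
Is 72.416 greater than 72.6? No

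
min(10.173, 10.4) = 10.173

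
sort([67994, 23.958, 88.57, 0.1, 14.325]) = [0.1, 14.325, 23.958, 88.57, 67994]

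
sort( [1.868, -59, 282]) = [-59, 1.868, 282]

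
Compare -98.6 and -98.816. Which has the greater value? -98.6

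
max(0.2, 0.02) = 0.2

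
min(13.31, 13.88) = 13.31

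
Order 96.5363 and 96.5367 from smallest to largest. 96.5363, 96.5367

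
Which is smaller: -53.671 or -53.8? -53.8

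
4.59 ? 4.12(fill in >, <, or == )>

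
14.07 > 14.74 False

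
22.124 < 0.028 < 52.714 False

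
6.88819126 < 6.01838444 False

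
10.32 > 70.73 False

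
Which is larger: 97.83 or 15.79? 97.83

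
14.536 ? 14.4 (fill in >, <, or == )>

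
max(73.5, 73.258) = 73.5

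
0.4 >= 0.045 True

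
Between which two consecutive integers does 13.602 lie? 13 and 14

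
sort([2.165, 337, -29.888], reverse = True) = [337, 2.165, -29.888]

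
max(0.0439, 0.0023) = 0.0439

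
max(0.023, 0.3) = 0.3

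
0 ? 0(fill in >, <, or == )==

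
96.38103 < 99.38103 True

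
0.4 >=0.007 True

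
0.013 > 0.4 False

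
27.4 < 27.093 False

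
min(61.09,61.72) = 61.09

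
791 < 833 True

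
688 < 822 True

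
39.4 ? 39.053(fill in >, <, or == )>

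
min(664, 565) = 565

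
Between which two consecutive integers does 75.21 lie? 75 and 76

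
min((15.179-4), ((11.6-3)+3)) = 11.179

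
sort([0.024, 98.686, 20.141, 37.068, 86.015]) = [0.024, 20.141, 37.068, 86.015, 98.686]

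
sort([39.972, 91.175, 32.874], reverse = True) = [91.175, 39.972, 32.874]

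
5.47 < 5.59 True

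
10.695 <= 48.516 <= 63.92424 True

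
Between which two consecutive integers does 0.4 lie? 0 and 1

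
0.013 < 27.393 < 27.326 False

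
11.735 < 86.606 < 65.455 False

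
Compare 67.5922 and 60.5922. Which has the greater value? 67.5922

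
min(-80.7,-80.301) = -80.7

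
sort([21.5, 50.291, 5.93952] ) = [5.93952, 21.5, 50.291]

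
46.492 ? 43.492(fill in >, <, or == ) >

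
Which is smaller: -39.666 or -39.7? -39.7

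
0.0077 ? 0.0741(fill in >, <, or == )<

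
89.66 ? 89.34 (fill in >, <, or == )>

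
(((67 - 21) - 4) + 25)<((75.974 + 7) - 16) False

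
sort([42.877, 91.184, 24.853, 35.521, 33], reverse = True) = [91.184, 42.877, 35.521, 33, 24.853]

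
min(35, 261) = 35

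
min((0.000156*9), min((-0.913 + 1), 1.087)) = 0.001404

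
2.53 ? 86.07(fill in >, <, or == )<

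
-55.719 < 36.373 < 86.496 True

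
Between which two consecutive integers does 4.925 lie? 4 and 5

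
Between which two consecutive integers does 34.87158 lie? 34 and 35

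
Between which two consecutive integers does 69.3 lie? 69 and 70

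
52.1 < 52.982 True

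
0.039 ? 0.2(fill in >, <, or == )<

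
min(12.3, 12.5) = 12.3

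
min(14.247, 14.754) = 14.247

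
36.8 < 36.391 False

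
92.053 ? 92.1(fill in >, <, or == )<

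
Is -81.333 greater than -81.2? No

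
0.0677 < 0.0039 False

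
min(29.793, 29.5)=29.5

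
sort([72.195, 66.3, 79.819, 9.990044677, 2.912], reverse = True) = [79.819, 72.195, 66.3, 9.990044677, 2.912]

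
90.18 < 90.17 False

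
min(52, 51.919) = 51.919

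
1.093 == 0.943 False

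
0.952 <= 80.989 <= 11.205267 False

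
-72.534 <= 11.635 True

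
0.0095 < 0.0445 True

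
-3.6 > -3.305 False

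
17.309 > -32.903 True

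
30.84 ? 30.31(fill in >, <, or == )>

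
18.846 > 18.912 False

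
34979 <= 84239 True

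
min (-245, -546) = -546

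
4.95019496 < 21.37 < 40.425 True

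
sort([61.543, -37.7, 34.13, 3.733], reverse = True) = [61.543, 34.13, 3.733, -37.7]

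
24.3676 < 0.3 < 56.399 False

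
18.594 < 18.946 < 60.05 True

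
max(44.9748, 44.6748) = 44.9748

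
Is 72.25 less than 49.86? No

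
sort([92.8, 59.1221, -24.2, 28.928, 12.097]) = [-24.2, 12.097, 28.928, 59.1221, 92.8]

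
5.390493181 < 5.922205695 True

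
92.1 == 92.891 False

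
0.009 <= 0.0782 True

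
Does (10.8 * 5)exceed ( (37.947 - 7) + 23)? Yes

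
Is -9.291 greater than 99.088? No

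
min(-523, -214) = -523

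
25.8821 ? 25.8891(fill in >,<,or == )<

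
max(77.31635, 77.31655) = 77.31655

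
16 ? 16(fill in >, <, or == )==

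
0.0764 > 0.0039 True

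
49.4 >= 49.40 True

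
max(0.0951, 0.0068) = 0.0951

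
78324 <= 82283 True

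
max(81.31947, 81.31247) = 81.31947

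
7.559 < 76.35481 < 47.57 False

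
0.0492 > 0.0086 True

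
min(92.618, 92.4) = 92.4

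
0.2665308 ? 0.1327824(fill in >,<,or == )>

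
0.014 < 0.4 True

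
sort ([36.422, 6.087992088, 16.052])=[6.087992088, 16.052, 36.422]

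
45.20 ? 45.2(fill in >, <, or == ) ==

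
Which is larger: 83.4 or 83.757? 83.757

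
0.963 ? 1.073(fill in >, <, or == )<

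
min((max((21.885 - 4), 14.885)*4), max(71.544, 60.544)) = 71.54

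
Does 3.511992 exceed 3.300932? Yes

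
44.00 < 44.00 False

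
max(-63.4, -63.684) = -63.4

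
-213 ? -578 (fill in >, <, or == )>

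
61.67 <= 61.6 False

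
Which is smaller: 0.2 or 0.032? 0.032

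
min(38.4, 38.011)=38.011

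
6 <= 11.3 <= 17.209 True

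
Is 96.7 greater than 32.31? Yes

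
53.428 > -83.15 True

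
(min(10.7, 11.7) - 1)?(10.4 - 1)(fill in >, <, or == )>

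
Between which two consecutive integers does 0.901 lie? 0 and 1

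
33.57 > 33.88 False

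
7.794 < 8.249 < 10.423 True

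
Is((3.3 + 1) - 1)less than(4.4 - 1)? Yes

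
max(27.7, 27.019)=27.7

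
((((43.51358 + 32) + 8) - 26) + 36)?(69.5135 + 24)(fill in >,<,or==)>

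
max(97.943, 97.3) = 97.943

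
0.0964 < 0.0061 False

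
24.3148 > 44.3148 False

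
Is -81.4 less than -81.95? No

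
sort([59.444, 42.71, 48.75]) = [42.71, 48.75, 59.444]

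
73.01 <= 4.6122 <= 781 False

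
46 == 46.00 True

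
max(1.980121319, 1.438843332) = 1.980121319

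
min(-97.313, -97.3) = -97.313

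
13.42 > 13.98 False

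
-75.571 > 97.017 False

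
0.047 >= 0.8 False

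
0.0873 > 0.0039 True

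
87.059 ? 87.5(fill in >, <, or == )<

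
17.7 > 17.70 False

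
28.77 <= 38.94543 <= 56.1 True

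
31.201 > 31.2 True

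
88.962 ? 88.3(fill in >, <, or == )>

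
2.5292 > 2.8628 False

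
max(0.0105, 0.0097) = 0.0105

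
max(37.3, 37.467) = 37.467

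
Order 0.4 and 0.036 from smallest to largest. 0.036, 0.4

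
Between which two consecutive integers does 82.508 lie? 82 and 83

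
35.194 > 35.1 True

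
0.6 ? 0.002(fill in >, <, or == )>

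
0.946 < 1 True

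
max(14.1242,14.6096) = 14.6096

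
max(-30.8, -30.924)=-30.8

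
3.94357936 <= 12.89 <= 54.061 True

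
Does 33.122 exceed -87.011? Yes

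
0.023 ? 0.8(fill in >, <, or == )<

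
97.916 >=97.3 True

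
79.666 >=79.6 True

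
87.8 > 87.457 True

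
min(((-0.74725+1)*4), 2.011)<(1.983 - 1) False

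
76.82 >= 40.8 True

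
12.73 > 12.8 False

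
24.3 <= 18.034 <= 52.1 False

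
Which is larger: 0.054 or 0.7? 0.7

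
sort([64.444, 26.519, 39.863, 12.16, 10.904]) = [10.904, 12.16, 26.519, 39.863, 64.444]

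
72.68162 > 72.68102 True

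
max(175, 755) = 755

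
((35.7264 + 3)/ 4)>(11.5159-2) True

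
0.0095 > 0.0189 False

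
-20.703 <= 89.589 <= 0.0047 False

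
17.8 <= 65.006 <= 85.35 True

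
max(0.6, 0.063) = 0.6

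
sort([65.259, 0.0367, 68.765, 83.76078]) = [0.0367, 65.259, 68.765, 83.76078]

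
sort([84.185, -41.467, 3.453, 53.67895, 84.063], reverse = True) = [84.185, 84.063, 53.67895, 3.453, -41.467]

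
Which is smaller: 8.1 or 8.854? 8.1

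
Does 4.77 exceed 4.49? Yes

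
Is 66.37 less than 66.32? No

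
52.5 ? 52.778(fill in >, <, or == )<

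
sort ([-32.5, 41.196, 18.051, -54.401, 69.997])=[-54.401, -32.5, 18.051, 41.196, 69.997]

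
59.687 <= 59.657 False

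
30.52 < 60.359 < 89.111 True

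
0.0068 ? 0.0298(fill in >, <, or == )<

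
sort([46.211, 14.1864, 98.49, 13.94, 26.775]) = [13.94, 14.1864, 26.775, 46.211, 98.49]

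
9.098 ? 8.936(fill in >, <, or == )>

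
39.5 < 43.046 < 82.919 True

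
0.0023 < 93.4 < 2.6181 False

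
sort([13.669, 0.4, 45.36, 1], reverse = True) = [45.36, 13.669, 1, 0.4]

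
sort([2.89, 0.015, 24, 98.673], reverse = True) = [98.673, 24, 2.89, 0.015]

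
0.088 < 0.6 True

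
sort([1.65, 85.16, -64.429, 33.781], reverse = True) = [85.16, 33.781, 1.65, -64.429]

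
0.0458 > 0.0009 True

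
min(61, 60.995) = 60.995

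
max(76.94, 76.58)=76.94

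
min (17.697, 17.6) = 17.6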